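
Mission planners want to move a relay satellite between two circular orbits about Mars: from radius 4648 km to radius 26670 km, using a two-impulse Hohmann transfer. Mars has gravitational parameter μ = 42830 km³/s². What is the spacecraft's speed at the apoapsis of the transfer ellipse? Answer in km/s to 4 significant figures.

Transfer-ellipse semi-major axis a_t = (r₁ + r₂)/2 = (4648 + 26670)/2 = 15659 km.
The apoapsis of the transfer ellipse is at r = 26670 km.
Applying v² = μ(2/r − 1/a_t): v = 0.6904 km/s.

v = 0.6904 km/s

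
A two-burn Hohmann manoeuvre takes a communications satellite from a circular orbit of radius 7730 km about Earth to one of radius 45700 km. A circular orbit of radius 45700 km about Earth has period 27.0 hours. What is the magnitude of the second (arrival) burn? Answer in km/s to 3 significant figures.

Δv₂ = 1.37 km/s

From Kepler's third law T² = 4π²r³/μ at r = 45700 km, T = 27.0 hours = 27.0 × 3600 s = 97200 s: μ = 4π²r³/T² = 3.98819×10^5 km³/s².
Semi-major axis of the transfer orbit: a_t = (7730 + 45700)/2 = 26715 km.
Circular speed at r = 45700 km: v_c = √(μ/r) = 2.954 km/s.
Vis-viva on the transfer ellipse at r = 45700 km gives v_t = √[μ(2/r − 1/a_t)] = 1.589 km/s.
Δv₂ = |v_t − v_c| = |1.589 − 2.954| = 1.365 km/s.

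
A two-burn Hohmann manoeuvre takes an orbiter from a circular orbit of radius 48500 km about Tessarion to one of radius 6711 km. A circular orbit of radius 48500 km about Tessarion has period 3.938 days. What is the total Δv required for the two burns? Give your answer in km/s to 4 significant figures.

Δv = 1.238 km/s

From Kepler's third law T² = 4π²r³/μ at r = 48500 km, T = 3.938 days = 3.938 × 86400 s = 3.402432×10^5 s: μ = 4π²r³/T² = 38905.1 km³/s².
The Hohmann ellipse has a_t = (r₁ + r₂)/2 = 27605.5 km.
At r₁ the circular-orbit speed is v₁ = √(μ/r₁) = 0.8956 km/s.
Transfer-orbit speed at r₁ (v² = μ(2/r − 1/a)): v_a = √[μ(2/r₁ − 1/a_t)] = 0.4416 km/s.
First burn Δv₁ = |v_a − v₁| = 0.4540 km/s.
Circular speed at r₂: v₂ = √(μ/r₂) = 2.4077 km/s.
Transfer-orbit speed at r₂: v_p = √[μ(2/r₂ − 1/a_t)] = 3.1914 km/s.
Second burn Δv₂ = |v₂ − v_p| = 0.7837 km/s.
Δv = Δv₁ + Δv₂ = 0.4540 + 0.7837 = 1.238 km/s.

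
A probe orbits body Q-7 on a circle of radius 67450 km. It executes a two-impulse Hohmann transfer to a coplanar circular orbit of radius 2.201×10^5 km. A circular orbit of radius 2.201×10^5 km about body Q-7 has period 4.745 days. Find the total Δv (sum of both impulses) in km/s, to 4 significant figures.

Δv = 2.509 km/s

From Kepler's third law T² = 4π²r³/μ at r = 2.201×10^5 km, T = 4.745 days = 4.745 × 86400 s = 4.09968×10^5 s: μ = 4π²r³/T² = 2.50449×10^6 km³/s².
Semi-major axis of the transfer orbit: a_t = (67450 + 2.201×10^5)/2 = 1.43775×10^5 km.
Circular speed at r₁: v₁ = √(μ/r₁) = √(2.50449×10^6/67450) = 6.0935 km/s.
Transfer-orbit speed at r₁ (v² = μ(2/r − 1/a)): v_p = √[μ(2/r₁ − 1/a_t)] = 7.5394 km/s.
First burn Δv₁ = |v_p − v₁| = 1.446 km/s.
Circular speed at r₂: v₂ = √(μ/r₂) = 3.373 km/s.
Transfer-orbit speed at r₂: v_a = √[μ(2/r₂ − 1/a_t)] = 2.310 km/s.
Second burn Δv₂ = |v₂ − v_a| = 1.063 km/s.
Total Δv = Δv₁ + Δv₂ = 2.509 km/s.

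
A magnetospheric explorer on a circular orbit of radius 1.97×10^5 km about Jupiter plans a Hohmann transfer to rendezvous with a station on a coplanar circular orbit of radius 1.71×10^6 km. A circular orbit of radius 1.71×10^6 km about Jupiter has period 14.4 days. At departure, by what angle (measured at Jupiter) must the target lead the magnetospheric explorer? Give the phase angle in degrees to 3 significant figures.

From Kepler's third law T² = 4π²r³/μ at r = 1.71×10^6 km, T = 14.4 days = 14.4 × 86400 s = 1.24416×10^6 s: μ = 4π²r³/T² = 1.27525×10^8 km³/s².
Transfer-ellipse semi-major axis a_t = (r₁ + r₂)/2 = (1.970×10^5 + 1.710×10^6)/2 = 9.535×10^5 km.
The half-period of the transfer ellipse is t = π√(a_t³/μ) = 2.5902×10^5 s.
Target angular speed ω₂ = √(μ/r₂³) = 5.0501×10^-6 rad/s.
Angle swept by the target during transfer: ω₂·t = 1.3081 rad = 74.95°.
Arrival is 180° from departure on the ellipse, so φ = 180° − 74.95° = 105°.

φ = 105°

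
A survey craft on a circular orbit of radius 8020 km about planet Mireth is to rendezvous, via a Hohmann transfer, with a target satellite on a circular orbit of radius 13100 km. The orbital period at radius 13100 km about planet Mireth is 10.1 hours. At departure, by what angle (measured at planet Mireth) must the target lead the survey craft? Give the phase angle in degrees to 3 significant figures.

φ = 49.7°

From Kepler's third law T² = 4π²r³/μ at r = 13100 km, T = 10.1 hours = 10.1 × 3600 s = 36360 s: μ = 4π²r³/T² = 67131.4 km³/s².
The Hohmann ellipse has a_t = (r₁ + r₂)/2 = 10560 km.
The half-period of the transfer ellipse is t = π√(a_t³/μ) = 13160 s.
The target's mean motion on its circular orbit is ω₂ = √(μ/r₂³) = 1.728×10^-4 rad/s.
Angle swept by the target during transfer: ω₂·t = 2.274 rad = 130.3°.
Arrival is 180° from departure on the ellipse, so φ = 180° − 130.3° = 49.7°.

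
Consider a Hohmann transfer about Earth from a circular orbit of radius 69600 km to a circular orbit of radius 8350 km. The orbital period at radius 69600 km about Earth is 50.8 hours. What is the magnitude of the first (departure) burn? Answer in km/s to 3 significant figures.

From Kepler's third law T² = 4π²r³/μ at r = 69600 km, T = 50.8 hours = 50.8 × 3600 s = 1.8288×10^5 s: μ = 4π²r³/T² = 3.97974×10^5 km³/s².
Transfer-ellipse semi-major axis a_t = (r₁ + r₂)/2 = (69600 + 8350)/2 = 38975 km.
Circular speed at r = 69600 km: v_c = √(μ/r) = 2.391 km/s.
Transfer-orbit speed at the same r (vis-viva, a = a_t): v_t = √[μ(2/r − 1/a_t)] = 1.107 km/s.
Δv₁ = |v_t − v_c| = |1.107 − 2.391| = 1.284 km/s.

Δv₁ = 1.28 km/s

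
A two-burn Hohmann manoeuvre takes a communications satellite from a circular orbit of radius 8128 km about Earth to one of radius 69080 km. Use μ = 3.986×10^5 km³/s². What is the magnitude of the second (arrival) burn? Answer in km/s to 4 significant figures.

Δv₂ = 1.300 km/s

The Hohmann ellipse has a_t = (r₁ + r₂)/2 = 38604 km.
Circular speed at r = 69080 km: v_c = √(μ/r) = 2.402 km/s.
Transfer-orbit speed at the same r (vis-viva, a = a_t): v_t = √[μ(2/r − 1/a_t)] = 1.102 km/s.
Δv₂ = |v_t − v_c| = |1.102 − 2.402| = 1.300 km/s.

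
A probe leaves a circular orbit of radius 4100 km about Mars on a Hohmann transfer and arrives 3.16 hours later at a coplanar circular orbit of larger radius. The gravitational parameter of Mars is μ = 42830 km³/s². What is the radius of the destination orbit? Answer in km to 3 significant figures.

r₂ = 12400 km

Transfer time t = 3.16 hours = 11376 s, and t = π√(a_t³/μ).
So a_t = (μ t²/π²)^(1/3) = (42830 × (11376)² / π²)^(1/3) = 8250.4 km.
Since a_t = (r₁ + r₂)/2, r₂ = 2a_t − r₁ = 2×8250.4 − 4100 = 12400.8 km.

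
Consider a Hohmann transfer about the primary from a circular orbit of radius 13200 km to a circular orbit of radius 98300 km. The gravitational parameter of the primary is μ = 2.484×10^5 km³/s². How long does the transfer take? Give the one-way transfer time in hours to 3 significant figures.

Semi-major axis of the transfer orbit: a_t = (13200 + 98300)/2 = 55750 km.
By Kepler's third law the transfer-orbit period is T = 2π√(a_t³/μ), so t = T/2 = 82970 s.
Converting: 82970 s ÷ 3600 s/hour = 23.0 hours.

t = 23.0 hours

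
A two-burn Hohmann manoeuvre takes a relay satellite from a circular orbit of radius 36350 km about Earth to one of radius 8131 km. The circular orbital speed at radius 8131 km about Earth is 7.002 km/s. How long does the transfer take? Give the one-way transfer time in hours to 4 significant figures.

From the circular-orbit relation v² = μ/r at r = 8131 km: μ = v²r = (7.002)² × 8131 = 3.98647×10^5 km³/s².
Transfer-ellipse semi-major axis a_t = (r₁ + r₂)/2 = (36350 + 8131)/2 = 22240.5 km.
Half the transfer-orbit period gives t = π√(a_t³/μ) = 16503 s.
Converting: 16503 s ÷ 3600 s/hour = 4.584 hours.

t = 4.584 hours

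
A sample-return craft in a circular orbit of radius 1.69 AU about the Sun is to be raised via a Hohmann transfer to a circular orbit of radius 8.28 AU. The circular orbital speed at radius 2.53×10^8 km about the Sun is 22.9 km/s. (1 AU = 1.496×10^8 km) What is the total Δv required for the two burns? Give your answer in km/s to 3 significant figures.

From the circular-orbit relation v² = μ/r at r = 2.53×10^8 km: μ = v²r = (22.9)² × 2.53×10^8 = 1.32676×10^11 km³/s².
In km: r₁ = 1.69 × 1.496×10^8 = 2.52824×10^8 km; r₂ = 8.28 × 1.496×10^8 = 1.238688×10^9 km.
Semi-major axis of the transfer orbit: a_t = (2.52824×10^8 + 1.238688×10^9)/2 = 7.45756×10^8 km.
At r₁ the circular-orbit speed is v₁ = √(μ/r₁) = 22.908 km/s.
On the transfer ellipse at r₁, vis-viva equation gives v_p = √[μ(2/r₁ − 1/a_t)] = 29.524 km/s.
First burn Δv₁ = |v_p − v₁| = 6.616 km/s.
At r₂, v₂ = √(μ/r₂) = 10.349 km/s.
Transfer-orbit speed at r₂: v_a = √[μ(2/r₂ − 1/a_t)] = 6.0260 km/s.
Second burn Δv₂ = |v₂ − v_a| = 4.323 km/s.
Total Δv = Δv₁ + Δv₂ = 10.94 km/s.

Δv = 10.9 km/s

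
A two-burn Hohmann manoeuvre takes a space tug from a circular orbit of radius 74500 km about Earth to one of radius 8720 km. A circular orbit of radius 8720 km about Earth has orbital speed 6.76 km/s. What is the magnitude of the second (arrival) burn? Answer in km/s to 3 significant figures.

Δv₂ = 2.29 km/s

From the circular-orbit relation v² = μ/r at r = 8720 km: μ = v²r = (6.76)² × 8720 = 3.98483×10^5 km³/s².
Semi-major axis of the transfer orbit: a_t = (74500 + 8720)/2 = 41610 km.
Circular speed at r = 8720 km: v_c = √(μ/r) = 6.760 km/s.
Vis-viva on the transfer ellipse at r = 8720 km gives v_t = √[μ(2/r − 1/a_t)] = 9.045 km/s.
Δv₂ = |v_t − v_c| = |9.045 − 6.760| = 2.285 km/s.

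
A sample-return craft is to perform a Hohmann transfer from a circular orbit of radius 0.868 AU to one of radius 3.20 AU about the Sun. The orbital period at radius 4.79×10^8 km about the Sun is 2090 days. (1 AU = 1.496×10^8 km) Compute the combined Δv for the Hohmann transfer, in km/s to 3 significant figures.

Δv = 13.9 km/s

From Kepler's third law T² = 4π²r³/μ at r = 4.79×10^8 km, T = 2090 days = 2090 × 86400 s = 1.80576×10^8 s: μ = 4π²r³/T² = 1.33060×10^11 km³/s².
In km: r₁ = 0.868 × 1.496×10^8 = 1.298528×10^8 km; r₂ = 3.20 × 1.496×10^8 = 4.7872×10^8 km.
Semi-major axis of the transfer orbit: a_t = (1.298528×10^8 + 4.7872×10^8)/2 = 3.042864×10^8 km.
At r₁ the circular-orbit speed is v₁ = √(μ/r₁) = 32.01 km/s.
On the transfer ellipse at r₁, v² = μ(2/r − 1/a) gives v_p = √[μ(2/r₁ − 1/a_t)] = 40.15 km/s.
First burn Δv₁ = |v_p − v₁| = 8.140 km/s.
At r₂, v₂ = √(μ/r₂) = 16.672 km/s.
Transfer-orbit speed at r₂: v_a = √[μ(2/r₂ − 1/a_t)] = 10.891 km/s.
Second burn Δv₂ = |v₂ − v_a| = 5.781 km/s.
Δv = Δv₁ + Δv₂ = 8.140 + 5.781 = 13.92 km/s.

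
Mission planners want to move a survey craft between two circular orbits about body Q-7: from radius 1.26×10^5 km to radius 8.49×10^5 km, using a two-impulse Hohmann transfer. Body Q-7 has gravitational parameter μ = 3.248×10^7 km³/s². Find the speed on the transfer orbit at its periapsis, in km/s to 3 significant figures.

v = 21.2 km/s

Semi-major axis of the transfer orbit: a_t = (1.260×10^5 + 8.490×10^5)/2 = 4.875×10^5 km.
The periapsis of the transfer ellipse is at r = 1.260×10^5 km.
Vis-viva: v = √[μ(2/r − 1/a_t)] = √[3.248×10^7 × (2/1.260×10^5 − 1/4.875×10^5)] = 21.19 km/s.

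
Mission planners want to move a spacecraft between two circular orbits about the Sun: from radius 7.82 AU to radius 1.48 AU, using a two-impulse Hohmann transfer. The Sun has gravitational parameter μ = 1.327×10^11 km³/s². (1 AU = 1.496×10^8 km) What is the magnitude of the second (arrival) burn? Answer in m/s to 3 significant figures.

Δv₂ = 7270 m/s

In km: r₁ = 7.82 × 1.496×10^8 = 1.169872×10^9 km; r₂ = 1.48 × 1.496×10^8 = 2.21408×10^8 km.
The Hohmann ellipse has a_t = (r₁ + r₂)/2 = 6.9564×10^8 km.
Circular speed at r = 2.21408×10^8 km: v_c = √(μ/r) = 24.482 km/s.
Transfer-orbit speed at the same r (vis-viva, a = a_t): v_t = √[μ(2/r − 1/a_t)] = 31.748 km/s.
Δv₂ = |v_t − v_c| = |31.748 − 24.482| = 7.266 km/s.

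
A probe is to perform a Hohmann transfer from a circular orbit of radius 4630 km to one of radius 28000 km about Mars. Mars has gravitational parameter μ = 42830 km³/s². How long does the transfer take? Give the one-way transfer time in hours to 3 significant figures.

The Hohmann ellipse has a_t = (r₁ + r₂)/2 = 16315 km.
By Kepler's third law the transfer-orbit period is T = 2π√(a_t³/μ), so t = T/2 = 31630 s.
Converting: 31630 s ÷ 3600 s/hour = 8.79 hours.

t = 8.79 hours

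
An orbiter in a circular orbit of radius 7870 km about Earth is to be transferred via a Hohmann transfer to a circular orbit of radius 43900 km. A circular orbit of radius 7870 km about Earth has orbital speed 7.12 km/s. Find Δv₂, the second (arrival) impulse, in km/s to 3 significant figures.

Δv₂ = 1.35 km/s

From the circular-orbit relation v² = μ/r at r = 7870 km: μ = v²r = (7.12)² × 7870 = 3.98965×10^5 km³/s².
Semi-major axis of the transfer orbit: a_t = (7870 + 43900)/2 = 25885 km.
Circular speed at r = 43900 km: v_c = √(μ/r) = 3.0146 km/s.
Transfer-orbit speed at the same r (vis-viva, a = a_t): v_t = √[μ(2/r − 1/a_t)] = 1.6623 km/s.
Δv₂ = |v_t − v_c| = |1.6623 − 3.0146| = 1.352 km/s.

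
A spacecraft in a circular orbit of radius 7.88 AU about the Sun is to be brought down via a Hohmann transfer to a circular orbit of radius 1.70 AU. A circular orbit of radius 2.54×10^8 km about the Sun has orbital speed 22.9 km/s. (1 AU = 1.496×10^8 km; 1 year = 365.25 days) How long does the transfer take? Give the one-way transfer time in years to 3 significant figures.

t = 5.23 years

From the circular-orbit relation v² = μ/r at r = 2.54×10^8 km: μ = v²r = (22.9)² × 2.54×10^8 = 1.33200×10^11 km³/s².
In km: r₁ = 7.88 × 1.496×10^8 = 1.178848×10^9 km; r₂ = 1.70 × 1.496×10^8 = 2.5432×10^8 km.
The Hohmann ellipse has a_t = (r₁ + r₂)/2 = 7.16584×10^8 km.
Half the transfer-orbit period gives t = π√(a_t³/μ) = 1.651×10^8 s.
Converting: 1.651×10^8 s ÷ 3.15576×10^7 s/year (365.25 × 86400) = 5.23 years.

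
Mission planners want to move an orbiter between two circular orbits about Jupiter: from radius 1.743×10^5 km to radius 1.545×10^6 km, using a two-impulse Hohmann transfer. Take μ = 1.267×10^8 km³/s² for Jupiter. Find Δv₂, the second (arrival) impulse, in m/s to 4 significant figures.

Transfer-ellipse semi-major axis a_t = (r₁ + r₂)/2 = (1.743×10^5 + 1.545×10^6)/2 = 8.5965×10^5 km.
Circular speed at r = 1.545×10^6 km: v_c = √(μ/r) = 9.056 km/s.
Transfer-orbit speed at the same r (vis-viva, a = a_t): v_t = √[μ(2/r − 1/a_t)] = 4.078 km/s.
Δv₂ = |v_t − v_c| = |4.078 − 9.056| = 4.978 km/s.

Δv₂ = 4978 m/s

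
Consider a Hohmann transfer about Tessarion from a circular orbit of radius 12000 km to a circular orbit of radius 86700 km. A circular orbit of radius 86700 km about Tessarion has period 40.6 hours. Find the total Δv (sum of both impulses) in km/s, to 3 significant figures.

Δv = 5.15 km/s

From Kepler's third law T² = 4π²r³/μ at r = 86700 km, T = 40.6 hours = 40.6 × 3600 s = 1.4616×10^5 s: μ = 4π²r³/T² = 1.20437×10^6 km³/s².
The Hohmann ellipse has a_t = (r₁ + r₂)/2 = 49350 km.
Circular speed at r₁: v₁ = √(μ/r₁) = √(1.20437×10^6/12000) = 10.018 km/s.
On the transfer ellipse at r₁, v² = μ(2/r − 1/a) gives v_p = √[μ(2/r₁ − 1/a_t)] = 13.279 km/s.
First burn Δv₁ = |v_p − v₁| = 3.261 km/s.
At r₂, v₂ = √(μ/r₂) = 3.727 km/s.
Transfer-orbit speed at r₂: v_a = √[μ(2/r₂ − 1/a_t)] = 1.838 km/s.
Second burn Δv₂ = |v₂ − v_a| = 1.889 km/s.
Δv = Δv₁ + Δv₂ = 3.261 + 1.889 = 5.150 km/s.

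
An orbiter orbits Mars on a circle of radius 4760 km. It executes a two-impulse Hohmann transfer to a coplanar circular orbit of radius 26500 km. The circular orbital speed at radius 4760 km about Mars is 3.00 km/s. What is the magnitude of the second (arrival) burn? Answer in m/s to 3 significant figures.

From the circular-orbit relation v² = μ/r at r = 4760 km: μ = v²r = (3.00)² × 4760 = 42840.0 km³/s².
The Hohmann ellipse has a_t = (r₁ + r₂)/2 = 15630 km.
On the circular orbit at r = 26500 km, v_c = √(μ/r) = 1.2715 km/s.
Transfer-orbit speed at the same r (vis-viva, a = a_t): v_t = √[μ(2/r − 1/a_t)] = 0.70166 km/s.
Δv₂ = |v_t − v_c| = |0.70166 − 1.2715| = 0.5698 km/s.

Δv₂ = 570 m/s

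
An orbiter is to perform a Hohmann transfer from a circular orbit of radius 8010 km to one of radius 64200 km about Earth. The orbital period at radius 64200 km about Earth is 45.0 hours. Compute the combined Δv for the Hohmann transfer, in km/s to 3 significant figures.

From Kepler's third law T² = 4π²r³/μ at r = 64200 km, T = 45.0 hours = 45.0 × 3600 s = 1.620×10^5 s: μ = 4π²r³/T² = 3.98047×10^5 km³/s².
The Hohmann ellipse has a_t = (r₁ + r₂)/2 = 36105 km.
Circular speed at r₁: v₁ = √(μ/r₁) = √(3.98047×10^5/8010) = 7.049 km/s.
Transfer-orbit speed at r₁ (v² = μ(2/r − 1/a)): v_p = √[μ(2/r₁ − 1/a_t)] = 9.400 km/s.
First burn Δv₁ = |v_p − v₁| = 2.351 km/s.
At r₂, v₂ = √(μ/r₂) = 2.490 km/s.
Transfer-orbit speed at r₂: v_a = √[μ(2/r₂ − 1/a_t)] = 1.173 km/s.
Second burn Δv₂ = |v₂ − v_a| = 1.317 km/s.
Δv = Δv₁ + Δv₂ = 2.351 + 1.317 = 3.668 km/s.

Δv = 3.67 km/s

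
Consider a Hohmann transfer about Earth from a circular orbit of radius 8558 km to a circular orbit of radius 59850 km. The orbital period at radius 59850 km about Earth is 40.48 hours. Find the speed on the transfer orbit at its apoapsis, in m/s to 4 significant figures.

v = 1291 m/s

From Kepler's third law T² = 4π²r³/μ at r = 59850 km, T = 40.48 hours = 40.48 × 3600 s = 1.45728×10^5 s: μ = 4π²r³/T² = 3.98535×10^5 km³/s².
The Hohmann ellipse has a_t = (r₁ + r₂)/2 = 34204 km.
At apoapsis, r = 59850 km.
Vis-viva: v = √[μ(2/r − 1/a_t)] = √[3.98535×10^5 × (2/59850 − 1/34204)] = 1.291 km/s.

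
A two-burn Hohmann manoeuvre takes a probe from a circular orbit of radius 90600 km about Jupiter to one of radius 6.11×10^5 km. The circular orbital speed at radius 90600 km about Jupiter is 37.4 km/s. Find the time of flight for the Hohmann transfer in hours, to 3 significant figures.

t = 16.1 hours

From the circular-orbit relation v² = μ/r at r = 90600 km: μ = v²r = (37.4)² × 90600 = 1.26728×10^8 km³/s².
The Hohmann ellipse has a_t = (r₁ + r₂)/2 = 3.508×10^5 km.
Transfer time t = π√(a_t³/μ) = π√((3.508×10^5)³ / 1.26728×10^8) = 57980 s.
Converting: 57980 s ÷ 3600 s/hour = 16.1 hours.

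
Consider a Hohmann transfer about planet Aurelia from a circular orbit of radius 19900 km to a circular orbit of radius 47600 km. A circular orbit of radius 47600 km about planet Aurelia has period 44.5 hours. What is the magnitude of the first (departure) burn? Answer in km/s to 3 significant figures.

From Kepler's third law T² = 4π²r³/μ at r = 47600 km, T = 44.5 hours = 44.5 × 3600 s = 1.602×10^5 s: μ = 4π²r³/T² = 1.65904×10^5 km³/s².
Semi-major axis of the transfer orbit: a_t = (19900 + 47600)/2 = 33750 km.
On the circular orbit at r = 19900 km, v_c = √(μ/r) = 2.8874 km/s.
Vis-viva on the transfer ellipse at r = 19900 km gives v_t = √[μ(2/r − 1/a_t)] = 3.4290 km/s.
Δv₁ = |v_t − v_c| = |3.4290 − 2.8874| = 0.5416 km/s.

Δv₁ = 0.542 km/s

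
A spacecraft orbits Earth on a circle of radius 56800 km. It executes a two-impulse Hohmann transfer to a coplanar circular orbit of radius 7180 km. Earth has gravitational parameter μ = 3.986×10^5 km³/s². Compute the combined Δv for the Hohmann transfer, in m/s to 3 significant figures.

Δv = 3870 m/s

Semi-major axis of the transfer orbit: a_t = (56800 + 7180)/2 = 31990 km.
Circular speed at r₁: v₁ = √(μ/r₁) = √(3.986×10^5/56800) = 2.649 km/s.
On the transfer ellipse at r₁, vis-viva gives v_a = √[μ(2/r₁ − 1/a_t)] = 1.255 km/s.
First burn Δv₁ = |v_a − v₁| = 1.394 km/s.
At r₂, v₂ = √(μ/r₂) = 7.451 km/s.
Transfer-orbit speed at r₂: v_p = √[μ(2/r₂ − 1/a_t)] = 9.928 km/s.
Second burn Δv₂ = |v₂ − v_p| = 2.477 km/s.
Total Δv = Δv₁ + Δv₂ = 3.871 km/s.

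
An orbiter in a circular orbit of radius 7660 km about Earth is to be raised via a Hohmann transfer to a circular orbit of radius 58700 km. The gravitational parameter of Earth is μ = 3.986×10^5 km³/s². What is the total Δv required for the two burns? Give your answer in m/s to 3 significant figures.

Δv = 3730 m/s

The Hohmann ellipse has a_t = (r₁ + r₂)/2 = 33180 km.
Circular speed at r₁: v₁ = √(μ/r₁) = √(3.986×10^5/7660) = 7.214 km/s.
Transfer-orbit speed at r₁ (vis-viva): v_p = √[μ(2/r₁ − 1/a_t)] = 9.595 km/s.
First burn Δv₁ = |v_p − v₁| = 2.381 km/s.
Circular speed at r₂: v₂ = √(μ/r₂) = 2.606 km/s.
Transfer-orbit speed at r₂: v_a = √[μ(2/r₂ − 1/a_t)] = 1.252 km/s.
Second burn Δv₂ = |v₂ − v_a| = 1.354 km/s.
Total Δv = Δv₁ + Δv₂ = 3.735 km/s.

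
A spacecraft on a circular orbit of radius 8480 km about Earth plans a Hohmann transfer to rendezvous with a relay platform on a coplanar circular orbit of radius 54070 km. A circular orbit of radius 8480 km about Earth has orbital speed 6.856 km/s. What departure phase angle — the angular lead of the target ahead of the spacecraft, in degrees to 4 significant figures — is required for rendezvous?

φ = 100.8°

From the circular-orbit relation v² = μ/r at r = 8480 km: μ = v²r = (6.856)² × 8480 = 3.98600×10^5 km³/s².
The Hohmann ellipse has a_t = (r₁ + r₂)/2 = 31275 km.
The half-period of the transfer ellipse is t = π√(a_t³/μ) = 27520 s.
Target angular speed ω₂ = √(μ/r₂³) = 5.022×10^-5 rad/s.
Angle swept by the target during transfer: ω₂·t = 1.382 rad = 79.18°.
The spacecraft traverses 180° on the transfer ellipse, so the target must lead by 180° − 79.18° = 100.8°.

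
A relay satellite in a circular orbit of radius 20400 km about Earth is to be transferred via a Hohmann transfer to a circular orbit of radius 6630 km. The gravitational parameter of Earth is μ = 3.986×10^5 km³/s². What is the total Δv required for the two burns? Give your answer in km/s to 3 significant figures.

Δv = 3.10 km/s

The Hohmann ellipse has a_t = (r₁ + r₂)/2 = 13515 km.
Circular speed at r₁: v₁ = √(μ/r₁) = √(3.986×10^5/20400) = 4.4203 km/s.
Transfer-orbit speed at r₁ (v² = μ(2/r − 1/a)): v_a = √[μ(2/r₁ − 1/a_t)] = 3.0960 km/s.
First burn Δv₁ = |v_a − v₁| = 1.3243 km/s.
At r₂, v₂ = √(μ/r₂) = 7.7538 km/s.
Transfer-orbit speed at r₂: v_p = √[μ(2/r₂ − 1/a_t)] = 9.5262 km/s.
Second burn Δv₂ = |v₂ − v_p| = 1.7724 km/s.
Total Δv = Δv₁ + Δv₂ = 3.097 km/s.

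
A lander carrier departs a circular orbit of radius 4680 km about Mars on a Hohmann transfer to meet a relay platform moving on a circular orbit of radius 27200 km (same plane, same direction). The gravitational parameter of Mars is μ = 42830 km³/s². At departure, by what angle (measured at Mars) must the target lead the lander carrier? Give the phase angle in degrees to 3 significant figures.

Transfer-ellipse semi-major axis a_t = (r₁ + r₂)/2 = (4680 + 27200)/2 = 15940 km.
Transfer time t = π√(a_t³/μ) = 30549.8 s.
Target angular speed ω₂ = √(μ/r₂³) = 4.61340×10^-5 rad/s.
Angle swept by the target during transfer: ω₂·t = 1.40938 rad = 80.752°.
The lander carrier traverses 180° on the transfer ellipse, so the target must lead by 180° − 80.752° = 99.2°.

φ = 99.2°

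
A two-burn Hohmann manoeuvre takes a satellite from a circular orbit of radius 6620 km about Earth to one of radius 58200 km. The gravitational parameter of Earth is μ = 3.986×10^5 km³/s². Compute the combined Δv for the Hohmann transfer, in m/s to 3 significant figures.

Δv = 4070 m/s

Transfer-ellipse semi-major axis a_t = (r₁ + r₂)/2 = (6620 + 58200)/2 = 32410 km.
At r₁ the circular-orbit speed is v₁ = √(μ/r₁) = 7.75961 km/s.
Transfer-orbit speed at r₁ (vis-viva equation): v_p = √[μ(2/r₁ − 1/a_t)] = 10.3983 km/s.
First burn Δv₁ = |v_p − v₁| = 2.639 km/s.
Circular speed at r₂: v₂ = √(μ/r₂) = 2.617 km/s.
Transfer-orbit speed at r₂: v_a = √[μ(2/r₂ − 1/a_t)] = 1.183 km/s.
Second burn Δv₂ = |v₂ − v_a| = 1.434 km/s.
Total Δv = Δv₁ + Δv₂ = 4.073 km/s.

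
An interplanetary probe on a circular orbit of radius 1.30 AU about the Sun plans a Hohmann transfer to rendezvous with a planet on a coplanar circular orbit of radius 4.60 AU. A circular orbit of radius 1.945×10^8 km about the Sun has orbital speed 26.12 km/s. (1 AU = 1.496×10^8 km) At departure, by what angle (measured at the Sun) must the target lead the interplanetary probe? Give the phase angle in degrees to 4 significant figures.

φ = 87.56°

From the circular-orbit relation v² = μ/r at r = 1.945×10^8 km: μ = v²r = (26.12)² × 1.945×10^8 = 1.32698×10^11 km³/s².
In km: r₁ = 1.30 × 1.496×10^8 = 1.9448×10^8 km; r₂ = 4.60 × 1.496×10^8 = 6.8816×10^8 km.
The Hohmann ellipse has a_t = (r₁ + r₂)/2 = 4.4132×10^8 km.
The half-period of the transfer ellipse is t = π√(a_t³/μ) = 7.9955×10^7 s.
The target's mean motion on its circular orbit is ω₂ = √(μ/r₂³) = 2.0179×10^-8 rad/s.
Angle swept by the target during transfer: ω₂·t = 1.6134 rad = 92.44°.
The interplanetary probe traverses 180° on the transfer ellipse, so the target must lead by 180° − 92.44° = 87.56°.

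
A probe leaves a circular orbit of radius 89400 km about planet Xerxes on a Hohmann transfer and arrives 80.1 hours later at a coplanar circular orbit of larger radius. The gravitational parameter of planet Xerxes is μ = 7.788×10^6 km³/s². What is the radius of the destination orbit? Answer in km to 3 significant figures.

r₂ = 7.17×10^5 km

Transfer time t = 80.1 hours = 2.8836×10^5 s, and t = π√(a_t³/μ).
So a_t = (μ t²/π²)^(1/3) = (7.788×10^6 × (2.8836×10^5)² / π²)^(1/3) = 4.0333×10^5 km.
Since a_t = (r₁ + r₂)/2, r₂ = 2a_t − r₁ = 2×4.0333×10^5 − 89400 = 7.1726×10^5 km.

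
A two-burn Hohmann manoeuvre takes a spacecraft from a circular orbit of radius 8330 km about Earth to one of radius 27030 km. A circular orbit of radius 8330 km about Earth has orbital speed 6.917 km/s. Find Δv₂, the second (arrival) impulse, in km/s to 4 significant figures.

From the circular-orbit relation v² = μ/r at r = 8330 km: μ = v²r = (6.917)² × 8330 = 3.98548×10^5 km³/s².
Semi-major axis of the transfer orbit: a_t = (8330 + 27030)/2 = 17680 km.
On the circular orbit at r = 27030 km, v_c = √(μ/r) = 3.840 km/s.
Transfer-orbit speed at the same r (vis-viva, a = a_t): v_t = √[μ(2/r − 1/a_t)] = 2.636 km/s.
Δv₂ = |v_t − v_c| = |2.636 − 3.840| = 1.204 km/s.

Δv₂ = 1.204 km/s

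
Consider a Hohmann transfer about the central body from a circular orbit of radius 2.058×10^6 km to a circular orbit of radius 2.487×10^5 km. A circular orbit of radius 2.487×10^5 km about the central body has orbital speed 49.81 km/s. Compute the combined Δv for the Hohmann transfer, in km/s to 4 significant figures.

Δv = 26.00 km/s

From the circular-orbit relation v² = μ/r at r = 2.487×10^5 km: μ = v²r = (49.81)² × 2.487×10^5 = 6.17034×10^8 km³/s².
The Hohmann ellipse has a_t = (r₁ + r₂)/2 = 1.15335×10^6 km.
Circular speed at r₁: v₁ = √(μ/r₁) = √(6.17034×10^8/2.058×10^6) = 17.3154 km/s.
On the transfer ellipse at r₁, vis-viva equation gives v_a = √[μ(2/r₁ − 1/a_t)] = 8.04061 km/s.
First burn Δv₁ = |v_a − v₁| = 9.2748 km/s.
At r₂, v₂ = √(μ/r₂) = 49.810 km/s.
Transfer-orbit speed at r₂: v_p = √[μ(2/r₂ − 1/a_t)] = 66.536 km/s.
Second burn Δv₂ = |v₂ − v_p| = 16.726 km/s.
Δv = Δv₁ + Δv₂ = 9.2748 + 16.726 = 26.00 km/s.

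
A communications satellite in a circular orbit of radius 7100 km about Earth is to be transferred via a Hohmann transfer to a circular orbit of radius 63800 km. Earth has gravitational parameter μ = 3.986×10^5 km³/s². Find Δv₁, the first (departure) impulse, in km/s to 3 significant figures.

The Hohmann ellipse has a_t = (r₁ + r₂)/2 = 35450 km.
On the circular orbit at r = 7100 km, v_c = √(μ/r) = 7.4927 km/s.
Transfer-orbit speed at the same r (vis-viva, a = a_t): v_t = √[μ(2/r − 1/a_t)] = 10.052 km/s.
Δv₁ = |v_t − v_c| = |10.052 − 7.4927| = 2.559 km/s.

Δv₁ = 2.56 km/s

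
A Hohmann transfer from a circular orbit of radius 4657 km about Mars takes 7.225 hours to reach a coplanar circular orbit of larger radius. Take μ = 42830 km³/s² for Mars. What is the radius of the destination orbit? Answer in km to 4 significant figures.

Transfer time t = 7.225 hours = 26010 s, and t = π√(a_t³/μ).
So a_t = (μ t²/π²)^(1/3) = (42830 × (26010)² / π²)^(1/3) = 14319 km.
Since a_t = (r₁ + r₂)/2, r₂ = 2a_t − r₁ = 2×14319 − 4657 = 23981 km.

r₂ = 23980 km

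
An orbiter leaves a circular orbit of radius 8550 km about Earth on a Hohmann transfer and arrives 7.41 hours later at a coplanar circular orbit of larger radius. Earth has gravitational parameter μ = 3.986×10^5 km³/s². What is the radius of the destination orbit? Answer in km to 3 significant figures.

Transfer time t = 7.41 hours = 26676 s, and t = π√(a_t³/μ).
So a_t = (μ t²/π²)^(1/3) = (3.986×10^5 × (26676)² / π²)^(1/3) = 30631 km.
Since a_t = (r₁ + r₂)/2, r₂ = 2a_t − r₁ = 2×30631 − 8550 = 52712 km.

r₂ = 52700 km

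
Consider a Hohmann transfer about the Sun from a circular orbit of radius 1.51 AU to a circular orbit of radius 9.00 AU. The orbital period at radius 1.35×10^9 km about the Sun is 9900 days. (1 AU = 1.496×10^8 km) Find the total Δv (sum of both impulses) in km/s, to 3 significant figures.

From Kepler's third law T² = 4π²r³/μ at r = 1.35×10^9 km, T = 9900 days = 9900 × 86400 s = 8.5536×10^8 s: μ = 4π²r³/T² = 1.32759×10^11 km³/s².
In km: r₁ = 1.51 × 1.496×10^8 = 2.25896×10^8 km; r₂ = 9.00 × 1.496×10^8 = 1.3464×10^9 km.
Transfer-ellipse semi-major axis a_t = (r₁ + r₂)/2 = (2.25896×10^8 + 1.3464×10^9)/2 = 7.86148×10^8 km.
At r₁ the circular-orbit speed is v₁ = √(μ/r₁) = 24.2425 km/s.
On the transfer ellipse at r₁, v² = μ(2/r − 1/a) gives v_p = √[μ(2/r₁ − 1/a_t)] = 31.7258 km/s.
First burn Δv₁ = |v_p − v₁| = 7.483 km/s.
At r₂, v₂ = √(μ/r₂) = 9.930 km/s.
Transfer-orbit speed at r₂: v_a = √[μ(2/r₂ − 1/a_t)] = 5.323 km/s.
Second burn Δv₂ = |v₂ − v_a| = 4.607 km/s.
Δv = Δv₁ + Δv₂ = 7.483 + 4.607 = 12.09 km/s.

Δv = 12.1 km/s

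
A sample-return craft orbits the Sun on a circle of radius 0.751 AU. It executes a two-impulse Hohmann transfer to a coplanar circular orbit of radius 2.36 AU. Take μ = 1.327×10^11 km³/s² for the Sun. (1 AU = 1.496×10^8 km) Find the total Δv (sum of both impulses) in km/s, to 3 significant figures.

In km: r₁ = 0.751 × 1.496×10^8 = 1.123496×10^8 km; r₂ = 2.36 × 1.496×10^8 = 3.53056×10^8 km.
The Hohmann ellipse has a_t = (r₁ + r₂)/2 = 2.327028×10^8 km.
At r₁ the circular-orbit speed is v₁ = √(μ/r₁) = 34.3676 km/s.
On the transfer ellipse at r₁, vis-viva equation gives v_p = √[μ(2/r₁ − 1/a_t)] = 42.3322 km/s.
First burn Δv₁ = |v_p − v₁| = 7.965 km/s.
Circular speed at r₂: v₂ = √(μ/r₂) = 19.387 km/s.
Transfer-orbit speed at r₂: v_a = √[μ(2/r₂ − 1/a_t)] = 13.471 km/s.
Second burn Δv₂ = |v₂ − v_a| = 5.916 km/s.
Total Δv = Δv₁ + Δv₂ = 13.88 km/s.

Δv = 13.9 km/s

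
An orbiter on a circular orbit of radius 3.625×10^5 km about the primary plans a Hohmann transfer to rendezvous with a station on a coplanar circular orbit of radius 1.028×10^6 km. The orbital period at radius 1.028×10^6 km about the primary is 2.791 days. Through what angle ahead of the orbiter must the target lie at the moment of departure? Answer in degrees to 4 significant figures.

φ = 79.89°

From Kepler's third law T² = 4π²r³/μ at r = 1.028×10^6 km, T = 2.791 days = 2.791 × 86400 s = 2.411424×10^5 s: μ = 4π²r³/T² = 7.37551×10^8 km³/s².
Transfer-ellipse semi-major axis a_t = (r₁ + r₂)/2 = (3.625×10^5 + 1.028×10^6)/2 = 6.9525×10^5 km.
Transfer time t = π√(a_t³/μ) = 67060 s.
The target's mean motion on its circular orbit is ω₂ = √(μ/r₂³) = 2.6056×10^-5 rad/s.
Angle swept by the target during transfer: ω₂·t = 1.7473 rad = 100.11°.
Arrival is 180° from departure on the ellipse, so φ = 180° − 100.11° = 79.89°.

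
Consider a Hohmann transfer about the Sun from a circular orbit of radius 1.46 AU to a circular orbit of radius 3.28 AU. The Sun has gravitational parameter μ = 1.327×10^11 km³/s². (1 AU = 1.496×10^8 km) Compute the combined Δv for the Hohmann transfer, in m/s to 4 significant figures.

In km: r₁ = 1.46 × 1.496×10^8 = 2.18416×10^8 km; r₂ = 3.28 × 1.496×10^8 = 4.90688×10^8 km.
The Hohmann ellipse has a_t = (r₁ + r₂)/2 = 3.54552×10^8 km.
At r₁ the circular-orbit speed is v₁ = √(μ/r₁) = 24.6487 km/s.
On the transfer ellipse at r₁, vis-viva gives v_p = √[μ(2/r₁ − 1/a_t)] = 28.9972 km/s.
First burn Δv₁ = |v_p − v₁| = 4.3485 km/s.
At r₂, v₂ = √(μ/r₂) = 16.4450 km/s.
Transfer-orbit speed at r₂: v_a = √[μ(2/r₂ − 1/a_t)] = 12.9073 km/s.
Second burn Δv₂ = |v₂ − v_a| = 3.5377 km/s.
Total Δv = Δv₁ + Δv₂ = 7.886 km/s.

Δv = 7886 m/s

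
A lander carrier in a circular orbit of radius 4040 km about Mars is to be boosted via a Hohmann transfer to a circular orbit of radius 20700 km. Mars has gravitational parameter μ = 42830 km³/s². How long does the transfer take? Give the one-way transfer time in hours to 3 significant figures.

t = 5.80 hours

The Hohmann ellipse has a_t = (r₁ + r₂)/2 = 12370 km.
Half the transfer-orbit period gives t = π√(a_t³/μ) = 20880 s.
Converting: 20880 s ÷ 3600 s/hour = 5.80 hours.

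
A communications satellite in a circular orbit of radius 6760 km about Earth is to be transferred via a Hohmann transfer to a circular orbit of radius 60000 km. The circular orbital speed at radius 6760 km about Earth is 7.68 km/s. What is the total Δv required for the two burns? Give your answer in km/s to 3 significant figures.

From the circular-orbit relation v² = μ/r at r = 6760 km: μ = v²r = (7.68)² × 6760 = 3.98721×10^5 km³/s².
Transfer-ellipse semi-major axis a_t = (r₁ + r₂)/2 = (6760 + 60000)/2 = 33380 km.
At r₁ the circular-orbit speed is v₁ = √(μ/r₁) = 7.68000 km/s.
Transfer-orbit speed at r₁ (v² = μ(2/r − 1/a)): v_p = √[μ(2/r₁ − 1/a_t)] = 10.2966 km/s.
First burn Δv₁ = |v_p − v₁| = 2.6166 km/s.
Circular speed at r₂: v₂ = √(μ/r₂) = 2.5779 km/s.
Transfer-orbit speed at r₂: v_a = √[μ(2/r₂ − 1/a_t)] = 1.1601 km/s.
Second burn Δv₂ = |v₂ − v_a| = 1.4178 km/s.
Δv = Δv₁ + Δv₂ = 2.6166 + 1.4178 = 4.034 km/s.

Δv = 4.03 km/s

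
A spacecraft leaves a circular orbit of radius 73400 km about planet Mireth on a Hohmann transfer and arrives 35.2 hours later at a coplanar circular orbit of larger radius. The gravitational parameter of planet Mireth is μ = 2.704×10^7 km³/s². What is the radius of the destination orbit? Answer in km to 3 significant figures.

Transfer time t = 35.2 hours = 1.2672×10^5 s, and t = π√(a_t³/μ).
So a_t = (μ t²/π²)^(1/3) = (2.704×10^7 × (1.2672×10^5)² / π²)^(1/3) = 3.5302×10^5 km.
Since a_t = (r₁ + r₂)/2, r₂ = 2a_t − r₁ = 2×3.5302×10^5 − 73400 = 6.3264×10^5 km.

r₂ = 6.33×10^5 km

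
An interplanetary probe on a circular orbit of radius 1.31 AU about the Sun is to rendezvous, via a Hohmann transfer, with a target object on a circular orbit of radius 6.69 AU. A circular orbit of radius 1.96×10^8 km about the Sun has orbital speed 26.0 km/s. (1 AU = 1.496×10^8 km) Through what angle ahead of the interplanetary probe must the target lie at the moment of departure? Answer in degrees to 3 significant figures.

From the circular-orbit relation v² = μ/r at r = 1.96×10^8 km: μ = v²r = (26.0)² × 1.96×10^8 = 1.32496×10^11 km³/s².
In km: r₁ = 1.31 × 1.496×10^8 = 1.95976×10^8 km; r₂ = 6.69 × 1.496×10^8 = 1.000824×10^9 km.
Semi-major axis of the transfer orbit: a_t = (1.95976×10^8 + 1.000824×10^9)/2 = 5.984×10^8 km.
Transfer time t = π√(a_t³/μ) = 1.2634×10^8 s.
Target angular speed ω₂ = √(μ/r₂³) = 1.1496×10^-8 rad/s.
Angle swept by the target during transfer: ω₂·t = 1.4524 rad = 83.22°.
Arrival is 180° from departure on the ellipse, so φ = 180° − 83.22° = 96.8°.

φ = 96.8°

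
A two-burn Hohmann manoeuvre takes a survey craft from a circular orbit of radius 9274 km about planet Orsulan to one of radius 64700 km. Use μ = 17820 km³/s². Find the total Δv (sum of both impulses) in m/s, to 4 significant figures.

Δv = 709.2 m/s

Transfer-ellipse semi-major axis a_t = (r₁ + r₂)/2 = (9274 + 64700)/2 = 36987 km.
Circular speed at r₁: v₁ = √(μ/r₁) = √(17820/9274) = 1.3862 km/s.
On the transfer ellipse at r₁, vis-viva equation gives v_p = √[μ(2/r₁ − 1/a_t)] = 1.8334 km/s.
First burn Δv₁ = |v_p − v₁| = 0.4472 km/s.
Circular speed at r₂: v₂ = √(μ/r₂) = 0.5248 km/s.
Transfer-orbit speed at r₂: v_a = √[μ(2/r₂ − 1/a_t)] = 0.2628 km/s.
Second burn Δv₂ = |v₂ − v_a| = 0.2620 km/s.
Total Δv = Δv₁ + Δv₂ = 0.7092 km/s.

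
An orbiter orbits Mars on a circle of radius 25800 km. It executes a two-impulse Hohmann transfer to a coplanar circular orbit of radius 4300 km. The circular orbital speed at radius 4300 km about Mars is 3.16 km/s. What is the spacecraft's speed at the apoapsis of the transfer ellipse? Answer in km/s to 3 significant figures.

v = 0.690 km/s

From the circular-orbit relation v² = μ/r at r = 4300 km: μ = v²r = (3.16)² × 4300 = 42938.1 km³/s².
Transfer-ellipse semi-major axis a_t = (r₁ + r₂)/2 = (25800 + 4300)/2 = 15050 km.
At apoapsis, r = 25800 km.
From the vis-viva equation, v = √[μ(2/r − 1/a_t)] = 0.6896 km/s.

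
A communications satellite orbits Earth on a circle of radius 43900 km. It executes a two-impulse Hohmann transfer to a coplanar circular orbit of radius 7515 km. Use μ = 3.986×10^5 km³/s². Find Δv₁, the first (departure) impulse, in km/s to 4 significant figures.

Δv₁ = 1.384 km/s

The Hohmann ellipse has a_t = (r₁ + r₂)/2 = 25707.5 km.
Circular speed at r = 43900 km: v_c = √(μ/r) = 3.013 km/s.
Vis-viva on the transfer ellipse at r = 43900 km gives v_t = √[μ(2/r − 1/a_t)] = 1.629 km/s.
Δv₁ = |v_t − v_c| = |1.629 − 3.013| = 1.384 km/s.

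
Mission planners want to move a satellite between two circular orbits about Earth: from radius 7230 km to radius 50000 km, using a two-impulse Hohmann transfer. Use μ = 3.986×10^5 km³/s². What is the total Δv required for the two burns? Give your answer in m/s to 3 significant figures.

Δv = 3790 m/s

Semi-major axis of the transfer orbit: a_t = (7230 + 50000)/2 = 28615 km.
Circular speed at r₁: v₁ = √(μ/r₁) = √(3.986×10^5/7230) = 7.425 km/s.
Transfer-orbit speed at r₁ (vis-viva equation): v_p = √[μ(2/r₁ − 1/a_t)] = 9.815 km/s.
First burn Δv₁ = |v_p − v₁| = 2.390 km/s.
Circular speed at r₂: v₂ = √(μ/r₂) = 2.823 km/s.
Transfer-orbit speed at r₂: v_a = √[μ(2/r₂ − 1/a_t)] = 1.419 km/s.
Second burn Δv₂ = |v₂ − v_a| = 1.404 km/s.
Δv = Δv₁ + Δv₂ = 2.390 + 1.404 = 3.794 km/s.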